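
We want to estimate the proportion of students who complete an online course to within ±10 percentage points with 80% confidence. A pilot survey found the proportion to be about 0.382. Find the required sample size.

For a proportion with margin E = 0.1 at 80% confidence, z = 1.282.
n = p̂(1−p̂)(z/E)² = 0.382 × 0.618 × (1.282/0.1)² = 38.80
Round up: n = 39.

39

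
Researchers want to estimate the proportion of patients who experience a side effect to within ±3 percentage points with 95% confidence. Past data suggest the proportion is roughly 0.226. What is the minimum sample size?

747

For a proportion with margin E = 0.03 at 95% confidence, z = 1.960.
n = p̂(1−p̂)(z/E)² = 0.226 × 0.774 × (1.960/0.03)² = 746.65
Round up: n = 747.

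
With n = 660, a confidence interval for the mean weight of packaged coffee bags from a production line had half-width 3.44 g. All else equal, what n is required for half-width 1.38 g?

Margin of error scales as 1/√n, so n₂ = n₁·(E₁/E₂)².
n₂ = 660 × (3.44/1.38)² = 660 × 6.214 = 4101.24
Round up: n₂ = 4102.

n = 4102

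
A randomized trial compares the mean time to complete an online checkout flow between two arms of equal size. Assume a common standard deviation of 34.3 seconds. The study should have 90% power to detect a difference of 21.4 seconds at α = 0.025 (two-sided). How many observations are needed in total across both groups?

For two equal groups, n per group = 2·((z_{α/2} + z_β)·σ/δ)².
z_{α/2} = 2.241; z_β = 1.282 (power 90%).
n = 2 × (3.523 × 34.3 / 21.4)² = 2 × 31.88 = 63.76
Round up: n = 64 per group.
Total across both groups: 2 × 64 = 128.

128 total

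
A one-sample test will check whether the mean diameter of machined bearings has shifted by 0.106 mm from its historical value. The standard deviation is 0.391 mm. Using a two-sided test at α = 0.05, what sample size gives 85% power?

For a one-sample z-test, n = ((z_{α/2} + z_β)·σ/δ)².
z_{α/2} = 1.960 (two-sided α = 0.05); z_β = 1.036 (power 85% → β = 0.15).
n = (2.996 × 0.391 / 0.106)² = 122.13
Round up: n = 123.

123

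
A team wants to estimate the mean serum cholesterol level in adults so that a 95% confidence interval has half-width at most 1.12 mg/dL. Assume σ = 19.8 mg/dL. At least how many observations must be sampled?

For a mean, the margin of error is E = z·σ/√n, so n = (zσ/E)².
At 95% confidence, z = 1.960.
n = (1.960 × 19.8 / 1.12)² = 1200.62
Round up: n = 1201.

1201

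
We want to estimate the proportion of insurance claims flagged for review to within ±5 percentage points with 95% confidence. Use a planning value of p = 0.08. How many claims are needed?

For a proportion with margin E = 0.05 at 95% confidence, z = 1.960.
n = p̂(1−p̂)(z/E)² = 0.08 × 0.92 × (1.960/0.05)² = 113.10
Round up: n = 114.

n = 114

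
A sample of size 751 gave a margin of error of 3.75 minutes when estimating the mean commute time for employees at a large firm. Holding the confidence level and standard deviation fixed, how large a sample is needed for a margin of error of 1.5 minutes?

Margin of error scales as 1/√n, so n₂ = n₁·(E₁/E₂)².
n₂ = 751 × (3.75/1.5)² = 751 × 6.25 = 4693.75
Round up: n₂ = 4694.

4694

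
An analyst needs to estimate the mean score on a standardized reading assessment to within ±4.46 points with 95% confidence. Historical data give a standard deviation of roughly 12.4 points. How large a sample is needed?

30

For a mean, the margin of error is E = z·σ/√n, so n = (zσ/E)².
At 95% confidence, z = 1.960.
n = (1.960 × 12.4 / 4.46)² = 29.70
Round up: n = 30.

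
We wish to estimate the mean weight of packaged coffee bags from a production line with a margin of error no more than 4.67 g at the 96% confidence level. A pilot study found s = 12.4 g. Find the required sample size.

30

For a mean, the margin of error is E = z·σ/√n, so n = (zσ/E)².
At 96% confidence, z = 2.054.
n = (2.054 × 12.4 / 4.67)² = 29.74
Round up: n = 30.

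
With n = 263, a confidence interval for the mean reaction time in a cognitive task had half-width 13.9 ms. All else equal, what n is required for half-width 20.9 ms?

n = 117

Margin of error scales as 1/√n, so n₂ = n₁·(E₁/E₂)².
n₂ = 263 × (13.9/20.9)² = 263 × 0.4423 = 116.32
Round up: n₂ = 117.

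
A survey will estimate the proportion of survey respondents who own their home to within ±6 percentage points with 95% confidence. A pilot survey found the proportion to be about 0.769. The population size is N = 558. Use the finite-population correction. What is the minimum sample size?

142

For a proportion with margin E = 0.06 at 95% confidence, z = 1.960.
n = p̂(1−p̂)(z/E)² = 0.769 × 0.231 × (1.960/0.06)² = 189.56 — call this n₀.
Finite-population correction with N = 558: n = n₀ / (1 + (n₀−1)/N) = 189.56 / 1.338 = 141.67
Round up: n = 142.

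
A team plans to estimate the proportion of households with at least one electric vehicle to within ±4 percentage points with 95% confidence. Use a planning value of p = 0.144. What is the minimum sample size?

For a proportion with margin E = 0.04 at 95% confidence, z = 1.960.
n = p̂(1−p̂)(z/E)² = 0.144 × 0.856 × (1.960/0.04)² = 295.96
Round up: n = 296.

296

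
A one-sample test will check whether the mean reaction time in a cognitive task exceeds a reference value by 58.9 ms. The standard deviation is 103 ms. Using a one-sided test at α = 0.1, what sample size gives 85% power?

For a one-sample z-test, n = ((z_α + z_β)·σ/δ)².
z_α = 1.282 (one-sided α = 0.1); z_β = 1.036 (power 85% → β = 0.15).
n = (2.318 × 103 / 58.9)² = 16.43
Round up: n = 17.

17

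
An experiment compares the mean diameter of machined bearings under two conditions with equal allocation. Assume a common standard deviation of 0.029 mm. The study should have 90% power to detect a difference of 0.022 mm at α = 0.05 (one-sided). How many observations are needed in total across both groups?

60 total

For two equal groups, n per group = 2·((z_α + z_β)·σ/δ)².
z_α = 1.645; z_β = 1.282 (power 90%).
n = 2 × (2.927 × 0.029 / 0.022)² = 2 × 14.89 = 29.78
Round up: n = 30 per group.
Total across both groups: 2 × 30 = 60.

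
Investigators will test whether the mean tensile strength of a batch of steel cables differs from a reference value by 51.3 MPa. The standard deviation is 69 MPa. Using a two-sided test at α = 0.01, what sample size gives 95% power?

For a one-sample z-test, n = ((z_{α/2} + z_β)·σ/δ)².
z_{α/2} = 2.576 (two-sided α = 0.01); z_β = 1.645 (power 95% → β = 0.05).
n = (4.221 × 69 / 51.3)² = 32.23
Round up: n = 33.

33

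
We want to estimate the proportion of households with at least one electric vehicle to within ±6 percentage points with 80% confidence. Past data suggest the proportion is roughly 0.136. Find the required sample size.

54

For a proportion with margin E = 0.06 at 80% confidence, z = 1.282.
n = p̂(1−p̂)(z/E)² = 0.136 × 0.864 × (1.282/0.06)² = 53.64
Round up: n = 54.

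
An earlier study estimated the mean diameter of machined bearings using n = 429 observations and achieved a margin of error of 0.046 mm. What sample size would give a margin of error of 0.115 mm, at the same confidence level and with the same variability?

Margin of error scales as 1/√n, so n₂ = n₁·(E₁/E₂)².
n₂ = 429 × (0.046/0.115)² = 429 × 0.16 = 68.64
Round up: n₂ = 69.

69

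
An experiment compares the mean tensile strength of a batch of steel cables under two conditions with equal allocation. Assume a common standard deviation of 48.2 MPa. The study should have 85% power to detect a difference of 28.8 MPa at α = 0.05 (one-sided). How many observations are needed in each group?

41 per group

For two equal groups, n per group = 2·((z_α + z_β)·σ/δ)².
z_α = 1.645; z_β = 1.036 (power 85%).
n = 2 × (2.681 × 48.2 / 28.8)² = 2 × 20.13 = 40.26
Round up: n = 41 per group.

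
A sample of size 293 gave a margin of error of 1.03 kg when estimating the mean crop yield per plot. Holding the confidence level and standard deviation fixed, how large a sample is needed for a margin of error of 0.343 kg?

Margin of error scales as 1/√n, so n₂ = n₁·(E₁/E₂)².
n₂ = 293 × (1.03/0.343)² = 293 × 9.018 = 2642.27
Round up: n₂ = 2643.

2643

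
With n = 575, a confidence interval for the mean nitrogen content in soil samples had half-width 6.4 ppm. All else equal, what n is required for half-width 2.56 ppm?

n = 3594

Margin of error scales as 1/√n, so n₂ = n₁·(E₁/E₂)².
n₂ = 575 × (6.4/2.56)² = 575 × 6.25 = 3593.75
Round up: n₂ = 3594.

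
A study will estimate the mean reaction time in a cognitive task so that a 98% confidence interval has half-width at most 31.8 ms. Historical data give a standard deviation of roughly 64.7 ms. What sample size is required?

23

For a mean, the margin of error is E = z·σ/√n, so n = (zσ/E)².
At 98% confidence, z = 2.326.
n = (2.326 × 64.7 / 31.8)² = 22.40
Round up: n = 23.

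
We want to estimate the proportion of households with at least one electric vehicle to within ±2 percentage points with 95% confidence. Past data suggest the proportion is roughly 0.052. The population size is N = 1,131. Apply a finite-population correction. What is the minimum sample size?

For a proportion with margin E = 0.02 at 95% confidence, z = 1.960.
n = p̂(1−p̂)(z/E)² = 0.052 × 0.948 × (1.960/0.02)² = 473.44 — call this n₀.
Finite-population correction with N = 1,131: n = n₀ / (1 + (n₀−1)/N) = 473.44 / 1.418 = 333.88
Round up: n = 334.

334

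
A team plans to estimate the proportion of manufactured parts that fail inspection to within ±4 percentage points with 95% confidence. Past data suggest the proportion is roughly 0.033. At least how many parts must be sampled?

For a proportion with margin E = 0.04 at 95% confidence, z = 1.960.
n = p̂(1−p̂)(z/E)² = 0.033 × 0.967 × (1.960/0.04)² = 76.62
Round up: n = 77.

77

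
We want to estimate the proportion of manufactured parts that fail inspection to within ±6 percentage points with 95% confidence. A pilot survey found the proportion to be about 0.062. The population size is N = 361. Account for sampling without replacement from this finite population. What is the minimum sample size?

For a proportion with margin E = 0.06 at 95% confidence, z = 1.960.
n = p̂(1−p̂)(z/E)² = 0.062 × 0.938 × (1.960/0.06)² = 62.06 — call this n₀.
Finite-population correction with N = 361: n = n₀ / (1 + (n₀−1)/N) = 62.06 / 1.169 = 53.09
Round up: n = 54.

54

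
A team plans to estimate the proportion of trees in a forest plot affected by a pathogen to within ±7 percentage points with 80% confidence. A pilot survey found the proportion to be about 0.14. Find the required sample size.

41

For a proportion with margin E = 0.07 at 80% confidence, z = 1.282.
n = p̂(1−p̂)(z/E)² = 0.14 × 0.86 × (1.282/0.07)² = 40.38
Round up: n = 41.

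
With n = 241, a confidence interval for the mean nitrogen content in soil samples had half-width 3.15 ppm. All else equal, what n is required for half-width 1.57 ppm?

Margin of error scales as 1/√n, so n₂ = n₁·(E₁/E₂)².
n₂ = 241 × (3.15/1.57)² = 241 × 4.026 = 970.27
Round up: n₂ = 971.

n = 971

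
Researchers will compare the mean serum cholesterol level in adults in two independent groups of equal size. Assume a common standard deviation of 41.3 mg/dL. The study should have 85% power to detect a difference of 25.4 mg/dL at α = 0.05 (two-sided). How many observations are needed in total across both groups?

96 total

For two equal groups, n per group = 2·((z_{α/2} + z_β)·σ/δ)².
z_{α/2} = 1.960; z_β = 1.036 (power 85%).
n = 2 × (2.996 × 41.3 / 25.4)² = 2 × 23.73 = 47.46
Round up: n = 48 per group.
Total across both groups: 2 × 48 = 96.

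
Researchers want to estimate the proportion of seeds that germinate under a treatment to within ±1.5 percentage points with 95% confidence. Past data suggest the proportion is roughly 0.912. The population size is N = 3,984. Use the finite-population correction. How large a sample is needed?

For a proportion with margin E = 0.015 at 95% confidence, z = 1.960.
n = p̂(1−p̂)(z/E)² = 0.912 × 0.088 × (1.960/0.015)² = 1370.27 — call this n₀.
Finite-population correction with N = 3,984: n = n₀ / (1 + (n₀−1)/N) = 1370.27 / 1.344 = 1019.55
Round up: n = 1020.

n = 1020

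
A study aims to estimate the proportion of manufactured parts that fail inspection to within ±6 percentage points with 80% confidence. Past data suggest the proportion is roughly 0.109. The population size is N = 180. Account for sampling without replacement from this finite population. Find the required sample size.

For a proportion with margin E = 0.06 at 80% confidence, z = 1.282.
n = p̂(1−p̂)(z/E)² = 0.109 × 0.891 × (1.282/0.06)² = 44.34 — call this n₀.
Finite-population correction with N = 180: n = n₀ / (1 + (n₀−1)/N) = 44.34 / 1.241 = 35.73
Round up: n = 36.

36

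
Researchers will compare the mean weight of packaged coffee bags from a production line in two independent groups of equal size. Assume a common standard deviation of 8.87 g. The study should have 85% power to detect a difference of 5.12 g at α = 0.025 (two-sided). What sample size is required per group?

65 per group

For two equal groups, n per group = 2·((z_{α/2} + z_β)·σ/δ)².
z_{α/2} = 2.241; z_β = 1.036 (power 85%).
n = 2 × (3.277 × 8.87 / 5.12)² = 2 × 32.23 = 64.46
Round up: n = 65 per group.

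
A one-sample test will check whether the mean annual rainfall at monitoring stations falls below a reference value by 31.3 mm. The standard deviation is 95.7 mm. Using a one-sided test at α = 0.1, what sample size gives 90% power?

For a one-sample z-test, n = ((z_α + z_β)·σ/δ)².
z_α = 1.282 (one-sided α = 0.1); z_β = 1.282 (power 90% → β = 0.1).
n = (2.564 × 95.7 / 31.3)² = 61.46
Round up: n = 62.

62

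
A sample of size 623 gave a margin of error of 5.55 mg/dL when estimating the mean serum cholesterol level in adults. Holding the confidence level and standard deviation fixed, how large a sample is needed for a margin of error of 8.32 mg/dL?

Margin of error scales as 1/√n, so n₂ = n₁·(E₁/E₂)².
n₂ = 623 × (5.55/8.32)² = 623 × 0.445 = 277.24
Round up: n₂ = 278.

278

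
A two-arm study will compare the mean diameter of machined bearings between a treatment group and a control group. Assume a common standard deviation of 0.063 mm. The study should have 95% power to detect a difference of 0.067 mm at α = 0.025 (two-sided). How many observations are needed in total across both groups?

For two equal groups, n per group = 2·((z_{α/2} + z_β)·σ/δ)².
z_{α/2} = 2.241; z_β = 1.645 (power 95%).
n = 2 × (3.886 × 0.063 / 0.067)² = 2 × 13.35 = 26.70
Round up: n = 27 per group.
Total across both groups: 2 × 27 = 54.

54 total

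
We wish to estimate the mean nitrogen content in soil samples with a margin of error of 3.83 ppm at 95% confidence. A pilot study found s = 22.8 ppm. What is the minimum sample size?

For a mean, the margin of error is E = z·σ/√n, so n = (zσ/E)².
At 95% confidence, z = 1.960.
n = (1.960 × 22.8 / 3.83)² = 136.14
Round up: n = 137.

137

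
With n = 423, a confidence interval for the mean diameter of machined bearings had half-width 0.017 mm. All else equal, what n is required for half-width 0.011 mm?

1011

Margin of error scales as 1/√n, so n₂ = n₁·(E₁/E₂)².
n₂ = 423 × (0.017/0.011)² = 423 × 2.388 = 1010.12
Round up: n₂ = 1011.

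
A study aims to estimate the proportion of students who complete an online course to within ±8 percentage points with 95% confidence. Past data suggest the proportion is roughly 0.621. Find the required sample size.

142

For a proportion with margin E = 0.08 at 95% confidence, z = 1.960.
n = p̂(1−p̂)(z/E)² = 0.621 × 0.379 × (1.960/0.08)² = 141.27
Round up: n = 142.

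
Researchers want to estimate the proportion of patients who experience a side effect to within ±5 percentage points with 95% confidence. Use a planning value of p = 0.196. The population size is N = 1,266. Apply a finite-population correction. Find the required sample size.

For a proportion with margin E = 0.05 at 95% confidence, z = 1.960.
n = p̂(1−p̂)(z/E)² = 0.196 × 0.804 × (1.960/0.05)² = 242.15 — call this n₀.
Finite-population correction with N = 1,266: n = n₀ / (1 + (n₀−1)/N) = 242.15 / 1.19 = 203.49
Round up: n = 204.

n = 204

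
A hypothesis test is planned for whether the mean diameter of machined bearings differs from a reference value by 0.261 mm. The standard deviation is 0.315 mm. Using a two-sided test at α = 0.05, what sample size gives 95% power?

19

For a one-sample z-test, n = ((z_{α/2} + z_β)·σ/δ)².
z_{α/2} = 1.960 (two-sided α = 0.05); z_β = 1.645 (power 95% → β = 0.05).
n = (3.605 × 0.315 / 0.261)² = 18.93
Round up: n = 19.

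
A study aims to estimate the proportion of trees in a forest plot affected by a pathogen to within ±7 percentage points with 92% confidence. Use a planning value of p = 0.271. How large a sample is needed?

124

For a proportion with margin E = 0.07 at 92% confidence, z = 1.751.
n = p̂(1−p̂)(z/E)² = 0.271 × 0.729 × (1.751/0.07)² = 123.62
Round up: n = 124.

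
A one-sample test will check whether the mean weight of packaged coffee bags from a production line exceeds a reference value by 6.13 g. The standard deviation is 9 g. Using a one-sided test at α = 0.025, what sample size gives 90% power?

For a one-sample z-test, n = ((z_α + z_β)·σ/δ)².
z_α = 1.960 (one-sided α = 0.025); z_β = 1.282 (power 90% → β = 0.1).
n = (3.242 × 9 / 6.13)² = 22.66
Round up: n = 23.

23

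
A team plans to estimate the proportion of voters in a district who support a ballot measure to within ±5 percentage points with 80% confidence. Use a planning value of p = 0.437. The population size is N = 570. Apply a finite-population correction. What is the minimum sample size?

For a proportion with margin E = 0.05 at 80% confidence, z = 1.282.
n = p̂(1−p̂)(z/E)² = 0.437 × 0.563 × (1.282/0.05)² = 161.74 — call this n₀.
Finite-population correction with N = 570: n = n₀ / (1 + (n₀−1)/N) = 161.74 / 1.282 = 126.16
Round up: n = 127.

127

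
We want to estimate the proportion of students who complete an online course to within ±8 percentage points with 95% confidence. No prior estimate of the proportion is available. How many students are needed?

151

For a proportion with margin E = 0.08 at 95% confidence, z = 1.960.
With no prior estimate, use p = 0.5, which maximizes p(1−p) at 0.25.
n = 0.25 × (z/E)² = 0.25 × (1.960/0.08)² = 150.06
Round up: n = 151.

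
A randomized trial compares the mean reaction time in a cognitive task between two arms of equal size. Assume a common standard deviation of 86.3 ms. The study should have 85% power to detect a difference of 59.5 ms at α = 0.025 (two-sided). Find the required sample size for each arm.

For two equal groups, n per group = 2·((z_{α/2} + z_β)·σ/δ)².
z_{α/2} = 2.241; z_β = 1.036 (power 85%).
n = 2 × (3.277 × 86.3 / 59.5)² = 2 × 22.59 = 45.18
Round up: n = 46 per group.

46 per group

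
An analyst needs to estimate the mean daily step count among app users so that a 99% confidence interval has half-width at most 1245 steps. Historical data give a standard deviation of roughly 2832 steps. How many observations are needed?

For a mean, the margin of error is E = z·σ/√n, so n = (zσ/E)².
At 99% confidence, z = 2.576.
n = (2.576 × 2832 / 1245)² = 34.34
Round up: n = 35.

35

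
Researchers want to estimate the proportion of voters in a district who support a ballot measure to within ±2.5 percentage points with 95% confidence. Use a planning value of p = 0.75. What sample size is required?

n = 1153

For a proportion with margin E = 0.025 at 95% confidence, z = 1.960.
n = p̂(1−p̂)(z/E)² = 0.75 × 0.25 × (1.960/0.025)² = 1152.48
Round up: n = 1153.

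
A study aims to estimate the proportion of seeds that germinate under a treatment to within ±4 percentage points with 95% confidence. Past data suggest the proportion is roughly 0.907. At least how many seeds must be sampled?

203

For a proportion with margin E = 0.04 at 95% confidence, z = 1.960.
n = p̂(1−p̂)(z/E)² = 0.907 × 0.093 × (1.960/0.04)² = 202.53
Round up: n = 203.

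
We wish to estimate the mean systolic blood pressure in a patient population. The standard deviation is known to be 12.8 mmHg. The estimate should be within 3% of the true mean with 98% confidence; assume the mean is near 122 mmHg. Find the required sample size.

For a mean, the margin of error is E = z·σ/√n, so n = (zσ/E)².
At 98% confidence, z = 2.326.
E = 3% of 122 = 3.66 mmHg.
n = (2.326 × 12.8 / 3.66)² = 66.17
Round up: n = 67.

67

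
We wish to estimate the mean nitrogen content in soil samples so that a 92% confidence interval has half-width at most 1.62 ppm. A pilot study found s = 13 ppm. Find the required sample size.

For a mean, the margin of error is E = z·σ/√n, so n = (zσ/E)².
At 92% confidence, z = 1.751.
n = (1.751 × 13 / 1.62)² = 197.44
Round up: n = 198.

n = 198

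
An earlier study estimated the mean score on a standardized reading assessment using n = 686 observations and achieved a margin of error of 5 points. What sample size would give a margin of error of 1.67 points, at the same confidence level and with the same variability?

6150

Margin of error scales as 1/√n, so n₂ = n₁·(E₁/E₂)².
n₂ = 686 × (5/1.67)² = 686 × 8.964 = 6149.30
Round up: n₂ = 6150.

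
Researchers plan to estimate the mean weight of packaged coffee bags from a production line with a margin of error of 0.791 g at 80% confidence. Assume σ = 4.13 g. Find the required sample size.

45

For a mean, the margin of error is E = z·σ/√n, so n = (zσ/E)².
At 80% confidence, z = 1.282.
n = (1.282 × 4.13 / 0.791)² = 44.80
Round up: n = 45.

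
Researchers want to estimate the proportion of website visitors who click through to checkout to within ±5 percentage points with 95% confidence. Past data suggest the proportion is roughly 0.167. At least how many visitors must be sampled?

214

For a proportion with margin E = 0.05 at 95% confidence, z = 1.960.
n = p̂(1−p̂)(z/E)² = 0.167 × 0.833 × (1.960/0.05)² = 213.76
Round up: n = 214.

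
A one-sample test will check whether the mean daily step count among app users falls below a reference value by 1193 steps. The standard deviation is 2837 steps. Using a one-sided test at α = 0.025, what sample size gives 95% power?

For a one-sample z-test, n = ((z_α + z_β)·σ/δ)².
z_α = 1.960 (one-sided α = 0.025); z_β = 1.645 (power 95% → β = 0.05).
n = (3.605 × 2837 / 1193)² = 73.49
Round up: n = 74.

74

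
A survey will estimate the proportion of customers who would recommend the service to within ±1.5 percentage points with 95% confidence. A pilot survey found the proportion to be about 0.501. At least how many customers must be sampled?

n = 4269

For a proportion with margin E = 0.015 at 95% confidence, z = 1.960.
n = p̂(1−p̂)(z/E)² = 0.501 × 0.499 × (1.960/0.015)² = 4268.43
Round up: n = 4269.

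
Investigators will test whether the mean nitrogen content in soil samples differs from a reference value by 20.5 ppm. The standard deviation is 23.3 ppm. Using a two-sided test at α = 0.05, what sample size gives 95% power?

n = 17

For a one-sample z-test, n = ((z_{α/2} + z_β)·σ/δ)².
z_{α/2} = 1.960 (two-sided α = 0.05); z_β = 1.645 (power 95% → β = 0.05).
n = (3.605 × 23.3 / 20.5)² = 16.79
Round up: n = 17.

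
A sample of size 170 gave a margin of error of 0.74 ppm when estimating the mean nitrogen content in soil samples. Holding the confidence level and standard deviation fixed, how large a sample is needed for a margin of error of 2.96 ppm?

Margin of error scales as 1/√n, so n₂ = n₁·(E₁/E₂)².
n₂ = 170 × (0.74/2.96)² = 170 × 0.0625 = 10.62
Round up: n₂ = 11.

n = 11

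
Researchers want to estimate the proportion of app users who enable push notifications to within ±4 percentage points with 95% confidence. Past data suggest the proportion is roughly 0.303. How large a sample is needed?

For a proportion with margin E = 0.04 at 95% confidence, z = 1.960.
n = p̂(1−p̂)(z/E)² = 0.303 × 0.697 × (1.960/0.04)² = 507.07
Round up: n = 508.

508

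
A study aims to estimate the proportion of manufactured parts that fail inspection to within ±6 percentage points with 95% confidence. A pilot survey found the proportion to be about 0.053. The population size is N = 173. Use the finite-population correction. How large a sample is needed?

n = 42

For a proportion with margin E = 0.06 at 95% confidence, z = 1.960.
n = p̂(1−p̂)(z/E)² = 0.053 × 0.947 × (1.960/0.06)² = 53.56 — call this n₀.
Finite-population correction with N = 173: n = n₀ / (1 + (n₀−1)/N) = 53.56 / 1.304 = 41.07
Round up: n = 42.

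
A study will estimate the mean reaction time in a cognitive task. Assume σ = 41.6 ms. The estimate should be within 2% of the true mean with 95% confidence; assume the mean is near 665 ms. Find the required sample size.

For a mean, the margin of error is E = z·σ/√n, so n = (zσ/E)².
At 95% confidence, z = 1.960.
E = 2% of 665 = 13.3 ms.
n = (1.960 × 41.6 / 13.3)² = 37.58
Round up: n = 38.

n = 38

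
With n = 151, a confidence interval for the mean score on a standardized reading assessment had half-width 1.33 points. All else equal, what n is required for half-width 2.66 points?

Margin of error scales as 1/√n, so n₂ = n₁·(E₁/E₂)².
n₂ = 151 × (1.33/2.66)² = 151 × 0.25 = 37.75
Round up: n₂ = 38.

n = 38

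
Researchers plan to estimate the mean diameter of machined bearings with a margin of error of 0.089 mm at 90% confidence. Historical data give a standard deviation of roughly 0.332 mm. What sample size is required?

For a mean, the margin of error is E = z·σ/√n, so n = (zσ/E)².
At 90% confidence, z = 1.645.
n = (1.645 × 0.332 / 0.089)² = 37.66
Round up: n = 38.

n = 38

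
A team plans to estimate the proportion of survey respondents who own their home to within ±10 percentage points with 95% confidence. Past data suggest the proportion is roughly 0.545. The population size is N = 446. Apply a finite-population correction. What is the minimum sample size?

For a proportion with margin E = 0.1 at 95% confidence, z = 1.960.
n = p̂(1−p̂)(z/E)² = 0.545 × 0.455 × (1.960/0.1)² = 95.26 — call this n₀.
Finite-population correction with N = 446: n = n₀ / (1 + (n₀−1)/N) = 95.26 / 1.211 = 78.66
Round up: n = 79.

79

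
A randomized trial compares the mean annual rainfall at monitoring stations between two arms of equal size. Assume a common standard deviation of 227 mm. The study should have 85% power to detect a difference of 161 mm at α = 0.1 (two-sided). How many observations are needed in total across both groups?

58 total

For two equal groups, n per group = 2·((z_{α/2} + z_β)·σ/δ)².
z_{α/2} = 1.645; z_β = 1.036 (power 85%).
n = 2 × (2.681 × 227 / 161)² = 2 × 14.29 = 28.58
Round up: n = 29 per group.
Total across both groups: 2 × 29 = 58.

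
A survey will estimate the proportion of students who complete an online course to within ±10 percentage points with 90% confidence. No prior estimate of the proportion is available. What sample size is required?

For a proportion with margin E = 0.1 at 90% confidence, z = 1.645.
With no prior estimate, use p = 0.5, which maximizes p(1−p) at 0.25.
n = 0.25 × (z/E)² = 0.25 × (1.645/0.1)² = 67.65
Round up: n = 68.

68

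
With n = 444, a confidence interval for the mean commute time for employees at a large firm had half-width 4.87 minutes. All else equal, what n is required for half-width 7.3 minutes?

198

Margin of error scales as 1/√n, so n₂ = n₁·(E₁/E₂)².
n₂ = 444 × (4.87/7.3)² = 444 × 0.4451 = 197.62
Round up: n₂ = 198.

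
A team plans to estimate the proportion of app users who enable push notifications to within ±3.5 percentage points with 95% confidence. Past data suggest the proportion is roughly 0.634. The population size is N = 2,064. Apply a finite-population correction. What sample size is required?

For a proportion with margin E = 0.035 at 95% confidence, z = 1.960.
n = p̂(1−p̂)(z/E)² = 0.634 × 0.366 × (1.960/0.035)² = 727.69 — call this n₀.
Finite-population correction with N = 2,064: n = n₀ / (1 + (n₀−1)/N) = 727.69 / 1.352 = 538.23
Round up: n = 539.

539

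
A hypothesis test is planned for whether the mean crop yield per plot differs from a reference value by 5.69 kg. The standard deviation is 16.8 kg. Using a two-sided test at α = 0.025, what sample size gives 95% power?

For a one-sample z-test, n = ((z_{α/2} + z_β)·σ/δ)².
z_{α/2} = 2.241 (two-sided α = 0.025); z_β = 1.645 (power 95% → β = 0.05).
n = (3.886 × 16.8 / 5.69)² = 131.64
Round up: n = 132.

132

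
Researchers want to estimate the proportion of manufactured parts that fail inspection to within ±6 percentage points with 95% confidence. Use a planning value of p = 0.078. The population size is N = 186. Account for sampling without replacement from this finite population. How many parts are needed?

For a proportion with margin E = 0.06 at 95% confidence, z = 1.960.
n = p̂(1−p̂)(z/E)² = 0.078 × 0.922 × (1.960/0.06)² = 76.74 — call this n₀.
Finite-population correction with N = 186: n = n₀ / (1 + (n₀−1)/N) = 76.74 / 1.407 = 54.54
Round up: n = 55.

55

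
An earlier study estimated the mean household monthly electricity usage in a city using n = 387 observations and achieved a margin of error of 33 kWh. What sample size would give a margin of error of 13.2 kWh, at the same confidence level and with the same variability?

2419

Margin of error scales as 1/√n, so n₂ = n₁·(E₁/E₂)².
n₂ = 387 × (33/13.2)² = 387 × 6.25 = 2418.75
Round up: n₂ = 2419.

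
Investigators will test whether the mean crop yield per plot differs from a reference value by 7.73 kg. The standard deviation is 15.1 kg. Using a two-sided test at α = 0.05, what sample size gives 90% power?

For a one-sample z-test, n = ((z_{α/2} + z_β)·σ/δ)².
z_{α/2} = 1.960 (two-sided α = 0.05); z_β = 1.282 (power 90% → β = 0.1).
n = (3.242 × 15.1 / 7.73)² = 40.11
Round up: n = 41.

41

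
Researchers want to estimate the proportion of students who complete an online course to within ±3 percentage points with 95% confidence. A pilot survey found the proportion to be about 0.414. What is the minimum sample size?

For a proportion with margin E = 0.03 at 95% confidence, z = 1.960.
n = p̂(1−p̂)(z/E)² = 0.414 × 0.586 × (1.960/0.03)² = 1035.54
Round up: n = 1036.

1036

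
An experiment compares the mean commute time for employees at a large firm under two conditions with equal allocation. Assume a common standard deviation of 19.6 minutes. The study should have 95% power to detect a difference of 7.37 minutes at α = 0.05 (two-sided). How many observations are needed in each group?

184 per group

For two equal groups, n per group = 2·((z_{α/2} + z_β)·σ/δ)².
z_{α/2} = 1.960; z_β = 1.645 (power 95%).
n = 2 × (3.605 × 19.6 / 7.37)² = 2 × 91.92 = 183.84
Round up: n = 184 per group.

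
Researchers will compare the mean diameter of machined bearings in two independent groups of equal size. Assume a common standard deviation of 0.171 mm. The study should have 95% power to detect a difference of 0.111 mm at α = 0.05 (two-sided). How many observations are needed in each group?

62 per group

For two equal groups, n per group = 2·((z_{α/2} + z_β)·σ/δ)².
z_{α/2} = 1.960; z_β = 1.645 (power 95%).
n = 2 × (3.605 × 0.171 / 0.111)² = 2 × 30.84 = 61.68
Round up: n = 62 per group.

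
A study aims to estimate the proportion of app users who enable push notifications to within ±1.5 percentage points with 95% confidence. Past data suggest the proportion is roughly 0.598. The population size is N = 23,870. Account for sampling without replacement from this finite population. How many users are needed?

For a proportion with margin E = 0.015 at 95% confidence, z = 1.960.
n = p̂(1−p̂)(z/E)² = 0.598 × 0.402 × (1.960/0.015)² = 4104.47 — call this n₀.
Finite-population correction with N = 23,870: n = n₀ / (1 + (n₀−1)/N) = 4104.47 / 1.172 = 3502.11
Round up: n = 3503.

3503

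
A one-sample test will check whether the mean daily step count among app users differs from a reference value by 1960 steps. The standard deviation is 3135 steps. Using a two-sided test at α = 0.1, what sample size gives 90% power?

n = 22

For a one-sample z-test, n = ((z_{α/2} + z_β)·σ/δ)².
z_{α/2} = 1.645 (two-sided α = 0.1); z_β = 1.282 (power 90% → β = 0.1).
n = (2.927 × 3135 / 1960)² = 21.92
Round up: n = 22.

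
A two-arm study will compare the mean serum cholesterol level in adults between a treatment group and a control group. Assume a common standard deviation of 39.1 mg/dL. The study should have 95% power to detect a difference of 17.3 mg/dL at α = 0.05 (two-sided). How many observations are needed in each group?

133 per group

For two equal groups, n per group = 2·((z_{α/2} + z_β)·σ/δ)².
z_{α/2} = 1.960; z_β = 1.645 (power 95%).
n = 2 × (3.605 × 39.1 / 17.3)² = 2 × 66.39 = 132.78
Round up: n = 133 per group.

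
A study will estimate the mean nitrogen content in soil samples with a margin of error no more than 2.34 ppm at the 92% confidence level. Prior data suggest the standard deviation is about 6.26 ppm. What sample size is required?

For a mean, the margin of error is E = z·σ/√n, so n = (zσ/E)².
At 92% confidence, z = 1.751.
n = (1.751 × 6.26 / 2.34)² = 21.94
Round up: n = 22.

22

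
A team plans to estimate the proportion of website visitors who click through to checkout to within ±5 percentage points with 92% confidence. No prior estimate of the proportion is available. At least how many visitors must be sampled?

n = 307

For a proportion with margin E = 0.05 at 92% confidence, z = 1.751.
With no prior estimate, use p = 0.5, which maximizes p(1−p) at 0.25.
n = 0.25 × (z/E)² = 0.25 × (1.751/0.05)² = 306.60
Round up: n = 307.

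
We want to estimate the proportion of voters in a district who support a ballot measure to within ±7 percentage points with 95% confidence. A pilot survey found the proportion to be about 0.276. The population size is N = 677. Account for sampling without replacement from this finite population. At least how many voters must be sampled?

128

For a proportion with margin E = 0.07 at 95% confidence, z = 1.960.
n = p̂(1−p̂)(z/E)² = 0.276 × 0.724 × (1.960/0.07)² = 156.66 — call this n₀.
Finite-population correction with N = 677: n = n₀ / (1 + (n₀−1)/N) = 156.66 / 1.23 = 127.37
Round up: n = 128.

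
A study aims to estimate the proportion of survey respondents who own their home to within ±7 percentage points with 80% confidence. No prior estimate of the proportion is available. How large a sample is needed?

For a proportion with margin E = 0.07 at 80% confidence, z = 1.282.
With no prior estimate, use p = 0.5, which maximizes p(1−p) at 0.25.
n = 0.25 × (z/E)² = 0.25 × (1.282/0.07)² = 83.85
Round up: n = 84.

n = 84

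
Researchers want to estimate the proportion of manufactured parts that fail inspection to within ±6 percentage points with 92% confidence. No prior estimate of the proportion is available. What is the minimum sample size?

For a proportion with margin E = 0.06 at 92% confidence, z = 1.751.
With no prior estimate, use p = 0.5, which maximizes p(1−p) at 0.25.
n = 0.25 × (z/E)² = 0.25 × (1.751/0.06)² = 212.92
Round up: n = 213.

n = 213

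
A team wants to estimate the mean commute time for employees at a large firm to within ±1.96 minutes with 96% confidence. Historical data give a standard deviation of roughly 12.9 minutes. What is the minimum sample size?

For a mean, the margin of error is E = z·σ/√n, so n = (zσ/E)².
At 96% confidence, z = 2.054.
n = (2.054 × 12.9 / 1.96)² = 182.75
Round up: n = 183.

n = 183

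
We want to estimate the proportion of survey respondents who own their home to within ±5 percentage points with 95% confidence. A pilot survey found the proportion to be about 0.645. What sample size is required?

For a proportion with margin E = 0.05 at 95% confidence, z = 1.960.
n = p̂(1−p̂)(z/E)² = 0.645 × 0.355 × (1.960/0.05)² = 351.85
Round up: n = 352.

n = 352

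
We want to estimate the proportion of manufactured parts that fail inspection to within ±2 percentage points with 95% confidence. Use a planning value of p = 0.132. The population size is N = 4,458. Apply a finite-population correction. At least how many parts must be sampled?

For a proportion with margin E = 0.02 at 95% confidence, z = 1.960.
n = p̂(1−p̂)(z/E)² = 0.132 × 0.868 × (1.960/0.02)² = 1100.39 — call this n₀.
Finite-population correction with N = 4,458: n = n₀ / (1 + (n₀−1)/N) = 1100.39 / 1.247 = 882.43
Round up: n = 883.

883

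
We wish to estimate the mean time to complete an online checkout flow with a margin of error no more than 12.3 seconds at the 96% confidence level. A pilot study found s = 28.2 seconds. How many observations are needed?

For a mean, the margin of error is E = z·σ/√n, so n = (zσ/E)².
At 96% confidence, z = 2.054.
n = (2.054 × 28.2 / 12.3)² = 22.18
Round up: n = 23.

n = 23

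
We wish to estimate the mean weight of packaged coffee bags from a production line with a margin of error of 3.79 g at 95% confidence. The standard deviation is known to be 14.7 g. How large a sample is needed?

For a mean, the margin of error is E = z·σ/√n, so n = (zσ/E)².
At 95% confidence, z = 1.960.
n = (1.960 × 14.7 / 3.79)² = 57.79
Round up: n = 58.

n = 58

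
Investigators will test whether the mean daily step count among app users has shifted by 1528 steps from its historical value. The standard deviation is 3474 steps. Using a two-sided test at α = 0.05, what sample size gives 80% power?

41

For a one-sample z-test, n = ((z_{α/2} + z_β)·σ/δ)².
z_{α/2} = 1.960 (two-sided α = 0.05); z_β = 0.842 (power 80% → β = 0.2).
n = (2.802 × 3474 / 1528)² = 40.58
Round up: n = 41.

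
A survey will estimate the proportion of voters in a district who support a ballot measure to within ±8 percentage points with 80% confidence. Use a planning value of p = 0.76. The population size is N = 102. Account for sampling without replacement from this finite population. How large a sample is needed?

n = 33

For a proportion with margin E = 0.08 at 80% confidence, z = 1.282.
n = p̂(1−p̂)(z/E)² = 0.76 × 0.24 × (1.282/0.08)² = 46.84 — call this n₀.
Finite-population correction with N = 102: n = n₀ / (1 + (n₀−1)/N) = 46.84 / 1.449 = 32.33
Round up: n = 33.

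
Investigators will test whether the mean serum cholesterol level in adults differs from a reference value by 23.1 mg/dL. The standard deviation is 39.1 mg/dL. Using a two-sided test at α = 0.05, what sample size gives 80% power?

23

For a one-sample z-test, n = ((z_{α/2} + z_β)·σ/δ)².
z_{α/2} = 1.960 (two-sided α = 0.05); z_β = 0.842 (power 80% → β = 0.2).
n = (2.802 × 39.1 / 23.1)² = 22.49
Round up: n = 23.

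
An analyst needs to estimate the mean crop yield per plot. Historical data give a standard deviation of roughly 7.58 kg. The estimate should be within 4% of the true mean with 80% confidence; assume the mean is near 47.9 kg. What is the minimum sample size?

For a mean, the margin of error is E = z·σ/√n, so n = (zσ/E)².
At 80% confidence, z = 1.282.
E = 4% of 47.9 = 1.916 kg.
n = (1.282 × 7.58 / 1.916)² = 25.72
Round up: n = 26.

26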